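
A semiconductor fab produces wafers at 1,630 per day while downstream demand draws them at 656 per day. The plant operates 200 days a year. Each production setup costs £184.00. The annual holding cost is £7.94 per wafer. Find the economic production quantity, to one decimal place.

Q* ≈ 3,190.0 wafers

Annual demand D = 656 × 200 = 131,200.
Production build-up factor (1 − d/p) = 1 − 656/1,630 = 0.5975.
Q* = √(2DS / (H(1 − d/p))) = √(2 × 131,200 × 184 / (7.94 × 0.5975)).
= √(48,281,600 / 4.7445) ≈ 3190.031.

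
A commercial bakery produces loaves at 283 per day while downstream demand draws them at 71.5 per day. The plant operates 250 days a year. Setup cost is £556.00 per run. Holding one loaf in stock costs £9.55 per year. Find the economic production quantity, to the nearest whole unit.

Q* ≈ 1,669 loaves

Annual demand D = 71.5 × 250 = 17,875.
Production build-up factor (1 − d/p) = 1 − 71.5/283 = 0.7473.
Q* = √(2DS / (H(1 − d/p))) = √(2 × 17,875 × 556 / (9.55 × 0.7473)).
= √(19,877,000 / 7.1372) ≈ 1668.829.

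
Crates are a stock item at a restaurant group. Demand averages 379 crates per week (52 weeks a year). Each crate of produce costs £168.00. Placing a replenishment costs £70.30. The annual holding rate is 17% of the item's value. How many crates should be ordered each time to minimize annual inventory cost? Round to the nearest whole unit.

Annual demand D = 379 × 52 = 19,708.
Holding cost H = 0.17 × £168.00 = £28.5600 per unit per year.
EOQ = √(2DS / H) = √(2 × 19,708 × 70.3 / 28.56).
= √(2,770,944.8 / 28.56) = √97,021.8768 ≈ 311.483.

Q* ≈ 311 crates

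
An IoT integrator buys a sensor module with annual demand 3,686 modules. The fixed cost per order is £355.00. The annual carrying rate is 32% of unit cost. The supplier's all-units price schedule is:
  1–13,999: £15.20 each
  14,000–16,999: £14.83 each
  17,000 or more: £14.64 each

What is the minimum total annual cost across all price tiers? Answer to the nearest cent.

TC* ≈ £59,595.03

Holding cost per unit per year at price C is H = 0.32·C.
Candidates are each tier's EOQ (if it falls in that tier) and each price-break quantity.
EOQ at £15.20 = 733.5 (feasible in tier 1): TC = 3,686×£15.20 + (3,686/733.5)×355 + (733.5/2)×0.32×£15.20 = £59,595.03.
EOQ at £14.83 = 742.6 < 14000, so use break Q=14000: TC = 3,686×£14.83 + (3,686/14000.0)×355 + (14000.0/2)×0.32×£14.83 = £87,976.05.
EOQ at £14.64 = 747.4 < 17000, so use break Q=17000: TC = 3,686×£14.64 + (3,686/17000.0)×355 + (17000.0/2)×0.32×£14.64 = £93,860.81.
Lowest total cost among the candidates is at Q = 733.5.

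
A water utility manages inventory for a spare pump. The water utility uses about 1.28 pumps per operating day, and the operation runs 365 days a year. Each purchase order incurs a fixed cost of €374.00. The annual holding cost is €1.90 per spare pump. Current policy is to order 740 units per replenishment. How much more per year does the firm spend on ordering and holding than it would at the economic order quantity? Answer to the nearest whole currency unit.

Annual demand D = 1.28 × 365 = 467.2.
EOQ = √(2DS/H) = √(2 × 467.2 × 374 / 1.9) ≈ 428.87.
Cost at Q* = (D/Q*)S + (Q*/2)H = √(2DSH) ≈ €814.85.
Cost at Q = 740: (467.2/740)×374 + (740/2)×1.9 = €236.13 + €703.00 = €939.13.
Excess = €939.13 − €814.85 = €124.27.

Extra cost ≈ €124 per year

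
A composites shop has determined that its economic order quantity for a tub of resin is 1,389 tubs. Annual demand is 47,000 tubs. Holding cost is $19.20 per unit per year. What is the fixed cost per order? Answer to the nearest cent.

S ≈ $394.07

Squaring Q* = √(2DS/H) gives Q*² = 2DS/H.
From Q* = √(2DS/H): S = Q*²H / (2D) = 1,389² × 19.2 / (2 × 47,000) = 394.0741.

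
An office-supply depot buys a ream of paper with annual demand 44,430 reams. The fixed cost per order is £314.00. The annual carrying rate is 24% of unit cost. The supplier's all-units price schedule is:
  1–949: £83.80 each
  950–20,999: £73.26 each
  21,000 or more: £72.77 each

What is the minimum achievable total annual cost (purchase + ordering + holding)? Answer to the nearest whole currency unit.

Holding cost per unit per year at price C is H = 0.24·C.
For each price level, check whether its EOQ is feasible; otherwise the best quantity at that price is the breakpoint.
Tier 1 (£83.80): EOQ = 1177.9 exceeds tier's upper bound 949, so this tier is dominated.
EOQ at £73.26 = 1259.7 (feasible in tier 2): TC = 44,430×£73.26 + (44,430/1259.7)×314 + (1259.7/2)×0.24×£73.26 = £3,277,090.95.
EOQ at £72.77 = 1264.0 < 21000, so use break Q=21000: TC = 44,430×£72.77 + (44,430/21000.0)×314 + (21000.0/2)×0.24×£72.77 = £3,417,215.83.
Lowest total cost among the candidates is at Q = 1259.7.

TC* ≈ £3,277,091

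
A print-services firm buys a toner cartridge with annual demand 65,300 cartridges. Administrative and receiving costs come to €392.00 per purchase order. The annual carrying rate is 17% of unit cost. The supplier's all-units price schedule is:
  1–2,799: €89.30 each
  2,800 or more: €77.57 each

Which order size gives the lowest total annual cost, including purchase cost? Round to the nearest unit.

Q* ≈ 2,800 cartridges

Holding cost per unit per year at price C is H = 0.17·C.
Candidates are each tier's EOQ (if it falls in that tier) and each price-break quantity.
EOQ at €89.30 = 1836.4 (feasible in tier 1): TC = 65,300×€89.30 + (65,300/1836.4)×392 + (1836.4/2)×0.17×€89.30 = €5,859,168.21.
EOQ at €77.57 = 1970.3 < 2800, so use break Q=2800: TC = 65,300×€77.57 + (65,300/2800.0)×392 + (2800.0/2)×0.17×€77.57 = €5,092,924.66.
Lowest total cost is €5,092,924.66 at Q = 2800.0.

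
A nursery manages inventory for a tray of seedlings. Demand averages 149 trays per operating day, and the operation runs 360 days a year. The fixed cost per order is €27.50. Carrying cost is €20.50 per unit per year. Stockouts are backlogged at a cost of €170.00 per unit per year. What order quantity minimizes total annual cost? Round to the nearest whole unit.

Annual demand D = 149 × 360 = 53,640.
With planned backorders, Q* = √(2DS/H) · √((H+B)/B).
√(2DS/H) = √(2 × 53,640 × 27.5 / 20.5) = 379.358.
√((H+B)/B) = √((20.5+170)/170) = 1.0586.
Q* ≈ 401.580.

Q* ≈ 402 trays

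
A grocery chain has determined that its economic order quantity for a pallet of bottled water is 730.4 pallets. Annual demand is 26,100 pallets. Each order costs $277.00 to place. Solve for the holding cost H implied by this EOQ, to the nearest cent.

H ≈ $27.10

Squaring Q* = √(2DS/H) gives Q*² = 2DS/H.
From Q* = √(2DS/H): H = 2DS / Q*² = 2 × 26,100 × 277 / 730.4² = 27.1037.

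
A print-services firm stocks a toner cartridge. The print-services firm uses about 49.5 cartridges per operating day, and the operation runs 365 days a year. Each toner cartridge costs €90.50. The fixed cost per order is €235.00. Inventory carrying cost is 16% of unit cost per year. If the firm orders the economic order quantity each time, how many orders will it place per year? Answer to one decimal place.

Annual demand D = 49.5 × 365 = 18,067.5.
Holding cost H = 0.16 × €90.50 = €14.4800 per unit per year.
The optimal lot size = √(2DS/H) = √(2 × 18,067.5 × 235 / 14.48) ≈ 765.80.
Orders per year = D / Q* = 18,067.5 / 765.80 ≈ 23.593.

N ≈ 23.6 orders per year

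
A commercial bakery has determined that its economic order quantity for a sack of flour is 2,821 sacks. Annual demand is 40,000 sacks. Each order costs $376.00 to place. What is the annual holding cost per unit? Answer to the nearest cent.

Squaring Q* = √(2DS/H) gives Q*² = 2DS/H.
From Q* = √(2DS/H): H = 2DS / Q*² = 2 × 40,000 × 376 / 2,821² = 3.7798.

H ≈ $3.78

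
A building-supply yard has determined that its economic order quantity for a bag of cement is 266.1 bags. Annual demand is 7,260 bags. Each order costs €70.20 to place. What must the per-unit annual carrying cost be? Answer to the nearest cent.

H ≈ €14.40

The basic EOQ model gives Q* = √(2DS/H); rearrange for the unknown.
From Q* = √(2DS/H): H = 2DS / Q*² = 2 × 7,260 × 70.2 / 266.1² = 14.3951.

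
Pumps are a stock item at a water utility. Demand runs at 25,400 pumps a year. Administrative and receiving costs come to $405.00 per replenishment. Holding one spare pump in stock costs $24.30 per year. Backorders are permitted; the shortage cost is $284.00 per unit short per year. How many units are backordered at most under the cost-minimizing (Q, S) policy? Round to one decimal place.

S* ≈ 75.6 pumps

With planned backorders, Q* = √(2DS/H) · √((H+B)/B).
√(2DS/H) = √(2 × 25,400 × 405 / 24.3) = 920.145.
√((H+B)/B) = √((24.3+284)/284) = 1.0419.
Q* ≈ 958.702.
S* = Q* · H/(H+B) = 958.702 × 24.3/308.3 ≈ 75.564.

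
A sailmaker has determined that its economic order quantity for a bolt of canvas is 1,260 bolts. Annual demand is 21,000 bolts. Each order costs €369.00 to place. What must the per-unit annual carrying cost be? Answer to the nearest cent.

Squaring Q* = √(2DS/H) gives Q*² = 2DS/H.
From Q* = √(2DS/H): H = 2DS / Q*² = 2 × 21,000 × 369 / 1,260² = 9.7619.

H ≈ €9.76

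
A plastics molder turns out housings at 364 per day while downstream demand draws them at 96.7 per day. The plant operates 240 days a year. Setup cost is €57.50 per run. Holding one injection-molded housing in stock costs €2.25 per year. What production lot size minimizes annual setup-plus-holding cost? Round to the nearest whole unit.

Annual demand D = 96.7 × 240 = 23,208.
Production build-up factor (1 − d/p) = 1 − 96.7/364 = 0.7343.
Q* = √(2DS / (H(1 − d/p))) = √(2 × 23,208 × 57.5 / (2.25 × 0.7343)).
= √(2,668,920 / 1.6523) ≈ 1270.948.

Q* ≈ 1,271 housings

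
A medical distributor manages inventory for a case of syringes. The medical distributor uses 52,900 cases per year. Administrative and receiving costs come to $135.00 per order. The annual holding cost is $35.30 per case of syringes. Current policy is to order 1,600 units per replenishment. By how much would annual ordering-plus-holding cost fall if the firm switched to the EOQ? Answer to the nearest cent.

Extra cost ≈ $10,249.26 per year

EOQ = √(2DS/H) = √(2 × 52,900 × 135 / 35.3) ≈ 636.10.
Cost at Q* = (D/Q*)S + (Q*/2)H = √(2DSH) ≈ $22,454.17.
Cost at Q = 1,600: (52,900/1,600)×135 + (1,600/2)×35.3 = $4,463.44 + $28,240.00 = $32,703.44.
Excess = $32,703.44 − $22,454.17 = $10,249.26.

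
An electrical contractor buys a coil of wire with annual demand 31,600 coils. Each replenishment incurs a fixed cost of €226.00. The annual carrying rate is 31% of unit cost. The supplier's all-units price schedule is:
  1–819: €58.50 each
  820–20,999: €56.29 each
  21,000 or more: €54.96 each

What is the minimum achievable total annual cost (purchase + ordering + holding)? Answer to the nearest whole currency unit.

Holding cost per unit per year at price C is H = 0.31·C.
Candidates are each tier's EOQ (if it falls in that tier) and each price-break quantity.
Tier 1 (€58.50): EOQ = 887.5 exceeds tier's upper bound 819, so this tier is dominated.
EOQ at €56.29 = 904.7 (feasible in tier 2): TC = 31,600×€56.29 + (31,600/904.7)×226 + (904.7/2)×0.31×€56.29 = €1,794,551.35.
EOQ at €54.96 = 915.6 < 21000, so use break Q=21000: TC = 31,600×€54.96 + (31,600/21000.0)×226 + (21000.0/2)×0.31×€54.96 = €1,915,970.88.
Lowest total cost among the candidates is at Q = 904.7.

TC* ≈ €1,794,551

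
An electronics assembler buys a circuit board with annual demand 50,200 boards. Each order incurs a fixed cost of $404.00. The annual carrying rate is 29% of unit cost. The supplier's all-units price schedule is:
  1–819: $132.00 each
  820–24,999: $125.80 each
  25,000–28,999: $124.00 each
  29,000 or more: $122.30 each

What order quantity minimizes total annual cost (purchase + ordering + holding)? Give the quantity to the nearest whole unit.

Holding cost per unit per year at price C is H = 0.29·C.
For each price level, check whether its EOQ is feasible; otherwise the best quantity at that price is the breakpoint.
Tier 1 ($132.00): EOQ = 1029.4 exceeds tier's upper bound 819, so this tier is dominated.
EOQ at $125.80 = 1054.4 (feasible in tier 2): TC = 50,200×$125.80 + (50,200/1054.4)×404 + (1054.4/2)×0.29×$125.80 = $6,353,627.76.
EOQ at $124.00 = 1062.1 < 25000, so use break Q=25000: TC = 50,200×$124.00 + (50,200/25000.0)×404 + (25000.0/2)×0.29×$124.00 = $6,675,111.23.
EOQ at $122.30 = 1069.4 < 29000, so use break Q=29000: TC = 50,200×$122.30 + (50,200/29000.0)×404 + (29000.0/2)×0.29×$122.30 = $6,654,430.84.
Lowest total cost is $6,353,627.76 at Q = 1054.4.

Q* ≈ 1,054 boards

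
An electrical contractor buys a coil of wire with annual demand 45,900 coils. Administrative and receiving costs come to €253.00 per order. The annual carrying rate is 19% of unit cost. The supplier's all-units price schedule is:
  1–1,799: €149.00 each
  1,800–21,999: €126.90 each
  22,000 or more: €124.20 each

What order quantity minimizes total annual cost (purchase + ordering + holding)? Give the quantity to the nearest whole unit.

Holding cost per unit per year at price C is H = 0.19·C.
For each price level, check whether its EOQ is feasible; otherwise the best quantity at that price is the breakpoint.
EOQ at €149.00 = 905.8 (feasible in tier 1): TC = 45,900×€149.00 + (45,900/905.8)×253 + (905.8/2)×0.19×€149.00 = €6,864,741.98.
EOQ at €126.90 = 981.5 < 1800, so use break Q=1800: TC = 45,900×€126.90 + (45,900/1800.0)×253 + (1800.0/2)×0.19×€126.90 = €5,852,861.40.
EOQ at €124.20 = 992.1 < 22000, so use break Q=22000: TC = 45,900×€124.20 + (45,900/22000.0)×253 + (22000.0/2)×0.19×€124.20 = €5,960,885.85.
Lowest total cost is €5,852,861.40 at Q = 1800.0.

Q* ≈ 1,800 coils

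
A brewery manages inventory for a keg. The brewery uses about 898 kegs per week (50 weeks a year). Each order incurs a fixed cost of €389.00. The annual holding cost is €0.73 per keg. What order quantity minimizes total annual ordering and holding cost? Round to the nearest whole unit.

Annual demand D = 898 × 50 = 44,900.
EOQ = √(2DS / H) = √(2 × 44,900 × 389 / 0.73).
= √(34,932,200 / 0.73) = √47,852,328.7671 ≈ 6917.538.

Q* ≈ 6,918 kegs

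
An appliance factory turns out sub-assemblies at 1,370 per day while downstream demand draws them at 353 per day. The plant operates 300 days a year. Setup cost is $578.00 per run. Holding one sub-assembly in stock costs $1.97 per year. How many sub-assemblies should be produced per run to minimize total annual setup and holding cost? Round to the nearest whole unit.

Q* ≈ 9,149 sub-assemblies

Annual demand D = 353 × 300 = 105,900.
Production build-up factor (1 − d/p) = 1 − 353/1,370 = 0.7423.
Q* = √(2DS / (H(1 − d/p))) = √(2 × 105,900 × 578 / (1.97 × 0.7423)).
= √(122,420,400 / 1.4624) ≈ 9149.421.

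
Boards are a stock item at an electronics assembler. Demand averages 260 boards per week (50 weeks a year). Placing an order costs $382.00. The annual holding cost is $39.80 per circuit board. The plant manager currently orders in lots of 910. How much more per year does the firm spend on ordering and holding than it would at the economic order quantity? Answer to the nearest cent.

Extra cost ≈ $3,684.15 per year

Annual demand D = 260 × 50 = 13,000.
EOQ = √(2DS/H) = √(2 × 13,000 × 382 / 39.8) ≈ 499.55.
Cost at Q* = (D/Q*)S + (Q*/2)H = √(2DSH) ≈ $19,881.99.
Cost at Q = 910: (13,000/910)×382 + (910/2)×39.8 = $5,457.14 + $18,109.00 = $23,566.14.
Excess = $23,566.14 − $19,881.99 = $3,684.15.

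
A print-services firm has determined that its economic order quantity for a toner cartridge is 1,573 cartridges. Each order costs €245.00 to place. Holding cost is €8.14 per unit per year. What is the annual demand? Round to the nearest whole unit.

The basic EOQ model gives Q* = √(2DS/H); rearrange for the unknown.
From Q* = √(2DS/H): D = Q*²H / (2S) = 1,573² × 8.14 / (2 × 245) = 41104.159.

D ≈ 41,104 cartridges per year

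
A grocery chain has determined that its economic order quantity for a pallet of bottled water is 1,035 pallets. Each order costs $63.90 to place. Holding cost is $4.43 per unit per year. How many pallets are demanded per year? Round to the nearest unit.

Squaring Q* = √(2DS/H) gives Q*² = 2DS/H.
From Q* = √(2DS/H): D = Q*²H / (2S) = 1,035² × 4.43 / (2 × 63.9) = 37132.447.

D ≈ 37,132 pallets per year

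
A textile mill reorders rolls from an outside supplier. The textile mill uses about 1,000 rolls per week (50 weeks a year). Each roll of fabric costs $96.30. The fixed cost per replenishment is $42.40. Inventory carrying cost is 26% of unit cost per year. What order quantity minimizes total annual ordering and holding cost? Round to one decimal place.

Annual demand D = 1,000 × 50 = 50,000.
Holding cost H = 0.26 × $96.30 = $25.0380 per unit per year.
EOQ = √(2DS / H) = √(2 × 50,000 × 42.4 / 25.038).
= √(4,240,000 / 25.038) = √169,342.5992 ≈ 411.513.

Q* ≈ 411.5 rolls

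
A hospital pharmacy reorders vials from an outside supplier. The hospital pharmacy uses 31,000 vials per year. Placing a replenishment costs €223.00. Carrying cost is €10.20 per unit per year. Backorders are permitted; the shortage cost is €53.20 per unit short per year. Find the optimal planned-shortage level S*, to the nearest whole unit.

With planned backorders, Q* = √(2DS/H) · √((H+B)/B).
√(2DS/H) = √(2 × 31,000 × 223 / 10.2) = 1164.255.
√((H+B)/B) = √((10.2+53.2)/53.2) = 1.0917.
Q* ≈ 1270.975.
S* = Q* · H/(H+B) = 1270.975 × 10.2/63.4 ≈ 204.479.

S* ≈ 204 vials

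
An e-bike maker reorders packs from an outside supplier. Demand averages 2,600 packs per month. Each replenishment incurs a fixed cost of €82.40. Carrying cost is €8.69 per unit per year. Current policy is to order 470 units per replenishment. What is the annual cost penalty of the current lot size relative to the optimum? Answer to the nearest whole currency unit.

Annual demand D = 2,600 × 12 = 31,200.
EOQ = √(2DS/H) = √(2 × 31,200 × 82.4 / 8.69) ≈ 769.21.
Cost at Q* = (D/Q*)S + (Q*/2)H = √(2DSH) ≈ €6,684.45.
Cost at Q = 470: (31,200/470)×82.4 + (470/2)×8.69 = €5,469.96 + €2,042.15 = €7,512.11.
Excess = €7,512.11 − €6,684.45 = €827.66.

Extra cost ≈ €828 per year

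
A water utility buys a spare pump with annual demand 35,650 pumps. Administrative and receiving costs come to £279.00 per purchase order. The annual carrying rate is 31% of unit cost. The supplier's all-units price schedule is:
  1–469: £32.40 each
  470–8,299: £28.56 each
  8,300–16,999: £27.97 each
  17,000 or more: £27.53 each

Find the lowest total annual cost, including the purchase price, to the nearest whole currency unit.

TC* ≈ £1,031,435

Holding cost per unit per year at price C is H = 0.31·C.
Evaluate total cost at each tier's feasible EOQ or, if the EOQ is below the tier, at the tier's minimum quantity.
Tier 1 (£32.40): EOQ = 1407.3 exceeds tier's upper bound 469, so this tier is dominated.
EOQ at £28.56 = 1498.9 (feasible in tier 2): TC = 35,650×£28.56 + (35,650/1498.9)×279 + (1498.9/2)×0.31×£28.56 = £1,031,435.10.
EOQ at £27.97 = 1514.7 < 8300, so use break Q=8300: TC = 35,650×£27.97 + (35,650/8300.0)×279 + (8300.0/2)×0.31×£27.97 = £1,034,312.26.
EOQ at £27.53 = 1526.7 < 17000, so use break Q=17000: TC = 35,650×£27.53 + (35,650/17000.0)×279 + (17000.0/2)×0.31×£27.53 = £1,054,571.13.
Lowest total cost among the candidates is at Q = 1498.9.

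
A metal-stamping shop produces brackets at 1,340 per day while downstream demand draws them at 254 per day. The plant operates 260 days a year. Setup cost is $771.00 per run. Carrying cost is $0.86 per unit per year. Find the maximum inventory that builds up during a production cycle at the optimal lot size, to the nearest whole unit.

Annual demand D = 254 × 260 = 66,040.
Production build-up factor (1 − d/p) = 1 − 254/1,340 = 0.8104.
Q* = √(2DS / (H(1 − d/p))) = √(2 × 66,040 × 771 / (0.86 × 0.8104)).
= √(101,833,680 / 0.697) ≈ 12087.430.
Maximum inventory = Q*(1 − d/p) = 12087.430 × 0.8104 ≈ 9796.231.

I_max ≈ 9,796 brackets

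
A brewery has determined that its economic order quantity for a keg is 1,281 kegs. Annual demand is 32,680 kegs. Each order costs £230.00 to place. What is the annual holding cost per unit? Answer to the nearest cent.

H ≈ £9.16

The basic EOQ model gives Q* = √(2DS/H); rearrange for the unknown.
From Q* = √(2DS/H): H = 2DS / Q*² = 2 × 32,680 × 230 / 1,281² = 9.1610.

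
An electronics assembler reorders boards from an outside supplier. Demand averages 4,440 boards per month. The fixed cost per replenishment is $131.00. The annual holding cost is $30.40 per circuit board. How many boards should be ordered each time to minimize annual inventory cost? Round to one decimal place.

Q* ≈ 677.6 boards

Annual demand D = 4,440 × 12 = 53,280.
EOQ = √(2DS / H) = √(2 × 53,280 × 131 / 30.4).
= √(13,959,360 / 30.4) = √459,189.4737 ≈ 677.635.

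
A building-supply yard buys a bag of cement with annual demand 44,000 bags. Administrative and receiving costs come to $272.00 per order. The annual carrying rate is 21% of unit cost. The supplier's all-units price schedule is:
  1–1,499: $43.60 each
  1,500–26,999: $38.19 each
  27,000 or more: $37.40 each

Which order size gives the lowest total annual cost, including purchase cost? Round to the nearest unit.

Holding cost per unit per year at price C is H = 0.21·C.
For each price level, check whether its EOQ is feasible; otherwise the best quantity at that price is the breakpoint.
Tier 1 ($43.60): EOQ = 1616.9 exceeds tier's upper bound 1499, so this tier is dominated.
EOQ at $38.19 = 1727.6 (feasible in tier 2): TC = 44,000×$38.19 + (44,000/1727.6)×272 + (1727.6/2)×0.21×$38.19 = $1,694,215.12.
EOQ at $37.40 = 1745.7 < 27000, so use break Q=27000: TC = 44,000×$37.40 + (44,000/27000.0)×272 + (27000.0/2)×0.21×$37.40 = $1,752,072.26.
Lowest total cost is $1,694,215.12 at Q = 1727.6.

Q* ≈ 1,728 bags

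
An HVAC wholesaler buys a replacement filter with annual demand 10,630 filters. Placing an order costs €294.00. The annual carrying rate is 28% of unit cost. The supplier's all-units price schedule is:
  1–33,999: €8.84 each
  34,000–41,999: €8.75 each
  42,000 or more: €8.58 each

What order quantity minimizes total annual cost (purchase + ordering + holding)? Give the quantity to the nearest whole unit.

Q* ≈ 1,589 filters

Holding cost per unit per year at price C is H = 0.28·C.
Evaluate total cost at each tier's feasible EOQ or, if the EOQ is below the tier, at the tier's minimum quantity.
EOQ at €8.84 = 1589.1 (feasible in tier 1): TC = 10,630×€8.84 + (10,630/1589.1)×294 + (1589.1/2)×0.28×€8.84 = €97,902.53.
EOQ at €8.75 = 1597.2 < 34000, so use break Q=34000: TC = 10,630×€8.75 + (10,630/34000.0)×294 + (34000.0/2)×0.28×€8.75 = €134,754.42.
EOQ at €8.58 = 1613.0 < 42000, so use break Q=42000: TC = 10,630×€8.58 + (10,630/42000.0)×294 + (42000.0/2)×0.28×€8.58 = €141,730.21.
Lowest total cost is €97,902.53 at Q = 1589.1.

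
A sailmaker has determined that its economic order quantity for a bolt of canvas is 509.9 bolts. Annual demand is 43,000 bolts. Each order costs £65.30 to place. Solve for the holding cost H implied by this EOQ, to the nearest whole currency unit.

H ≈ £22

The basic EOQ model gives Q* = √(2DS/H); rearrange for the unknown.
From Q* = √(2DS/H): H = 2DS / Q*² = 2 × 43,000 × 65.3 / 509.9² = 21.5994.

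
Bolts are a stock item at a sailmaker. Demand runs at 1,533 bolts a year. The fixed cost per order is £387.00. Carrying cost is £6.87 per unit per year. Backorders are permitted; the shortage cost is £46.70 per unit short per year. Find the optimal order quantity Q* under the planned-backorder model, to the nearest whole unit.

Q* ≈ 445 bolts

With planned backorders, Q* = √(2DS/H) · √((H+B)/B).
√(2DS/H) = √(2 × 1,533 × 387 / 6.87) = 415.588.
√((H+B)/B) = √((6.87+46.7)/46.7) = 1.0710.
Q* ≈ 445.108.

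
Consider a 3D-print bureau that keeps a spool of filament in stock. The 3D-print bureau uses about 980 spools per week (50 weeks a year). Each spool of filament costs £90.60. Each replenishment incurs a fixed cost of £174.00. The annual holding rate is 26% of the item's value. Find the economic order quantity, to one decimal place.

Annual demand D = 980 × 50 = 49,000.
Holding cost H = 0.26 × £90.60 = £23.5560 per unit per year.
EOQ = √(2DS / H) = √(2 × 49,000 × 174 / 23.556).
= √(17,052,000 / 23.556) = √723,892.002 ≈ 850.818.

Q* ≈ 850.8 spools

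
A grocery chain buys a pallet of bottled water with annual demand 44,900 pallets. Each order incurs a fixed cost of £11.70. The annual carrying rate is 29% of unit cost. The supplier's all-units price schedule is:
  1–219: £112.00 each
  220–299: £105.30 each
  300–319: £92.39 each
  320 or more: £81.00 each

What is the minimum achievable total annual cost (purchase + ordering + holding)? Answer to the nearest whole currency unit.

TC* ≈ £3,642,300

Holding cost per unit per year at price C is H = 0.29·C.
For each price level, check whether its EOQ is feasible; otherwise the best quantity at that price is the breakpoint.
EOQ at £112.00 = 179.9 (feasible in tier 1): TC = 44,900×£112.00 + (44,900/179.9)×11.7 + (179.9/2)×0.29×£112.00 = £5,034,641.70.
EOQ at £105.30 = 185.5 < 220, so use break Q=220: TC = 44,900×£105.30 + (44,900/220.0)×11.7 + (220.0/2)×0.29×£105.30 = £4,733,716.93.
EOQ at £92.39 = 198.0 < 300, so use break Q=300: TC = 44,900×£92.39 + (44,900/300.0)×11.7 + (300.0/2)×0.29×£92.39 = £4,154,081.06.
EOQ at £81.00 = 211.5 < 320, so use break Q=320: TC = 44,900×£81.00 + (44,900/320.0)×11.7 + (320.0/2)×0.29×£81.00 = £3,642,300.06.
Lowest total cost among the candidates is at Q = 320.0.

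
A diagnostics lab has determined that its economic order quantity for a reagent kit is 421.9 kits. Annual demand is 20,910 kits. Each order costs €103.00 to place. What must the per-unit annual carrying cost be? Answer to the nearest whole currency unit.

H ≈ €24

The basic EOQ model gives Q* = √(2DS/H); rearrange for the unknown.
From Q* = √(2DS/H): H = 2DS / Q*² = 2 × 20,910 × 103 / 421.9² = 24.1993.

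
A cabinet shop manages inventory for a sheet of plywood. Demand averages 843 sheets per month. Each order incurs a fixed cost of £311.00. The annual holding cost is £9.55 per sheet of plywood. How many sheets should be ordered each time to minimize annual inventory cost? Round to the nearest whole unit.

Annual demand D = 843 × 12 = 10,116.
EOQ = √(2DS / H) = √(2 × 10,116 × 311 / 9.55).
= √(6,292,152 / 9.55) = √658,864.0838 ≈ 811.704.

Q* ≈ 812 sheets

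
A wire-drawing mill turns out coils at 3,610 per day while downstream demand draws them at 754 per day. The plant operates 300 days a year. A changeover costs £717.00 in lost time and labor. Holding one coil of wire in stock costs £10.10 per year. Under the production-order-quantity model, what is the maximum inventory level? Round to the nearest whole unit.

I_max ≈ 5,041 coils

Annual demand D = 754 × 300 = 226,200.
Production build-up factor (1 − d/p) = 1 − 754/3,610 = 0.7911.
Q* = √(2DS / (H(1 − d/p))) = √(2 × 226,200 × 717 / (10.1 × 0.7911)).
= √(324,370,800 / 7.9905) ≈ 6371.397.
Maximum inventory = Q*(1 − d/p) = 6371.397 × 0.7911 ≈ 5040.640.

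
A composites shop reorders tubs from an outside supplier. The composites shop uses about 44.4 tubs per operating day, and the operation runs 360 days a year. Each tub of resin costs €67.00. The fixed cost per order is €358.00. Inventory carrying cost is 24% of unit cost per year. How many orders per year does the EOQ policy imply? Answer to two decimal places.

N ≈ 18.95 orders per year

Annual demand D = 44.4 × 360 = 15,984.
Holding cost H = 0.24 × €67.00 = €16.0800 per unit per year.
EOQ = √(2DS/H) = √(2 × 15,984 × 358 / 16.08) ≈ 843.64.
Orders per year = D / Q* = 15,984 / 843.64 ≈ 18.947.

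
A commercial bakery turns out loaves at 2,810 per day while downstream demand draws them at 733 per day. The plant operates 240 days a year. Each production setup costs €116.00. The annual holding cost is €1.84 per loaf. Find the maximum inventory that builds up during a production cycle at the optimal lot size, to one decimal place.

Annual demand D = 733 × 240 = 175,920.
Production build-up factor (1 − d/p) = 1 − 733/2,810 = 0.7391.
Q* = √(2DS / (H(1 − d/p))) = √(2 × 175,920 × 116 / (1.84 × 0.7391)).
= √(40,813,440 / 1.36) ≈ 5478.070.
Maximum inventory = Q*(1 − d/p) = 5478.070 × 0.7391 ≈ 4049.093.

I_max ≈ 4,049.1 loaves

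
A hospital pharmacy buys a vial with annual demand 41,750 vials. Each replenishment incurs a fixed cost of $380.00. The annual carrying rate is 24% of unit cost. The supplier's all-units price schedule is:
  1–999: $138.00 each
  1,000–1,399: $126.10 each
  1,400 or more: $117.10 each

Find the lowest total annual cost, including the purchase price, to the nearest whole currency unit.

Holding cost per unit per year at price C is H = 0.24·C.
For each price level, check whether its EOQ is feasible; otherwise the best quantity at that price is the breakpoint.
EOQ at $138.00 = 978.8 (feasible in tier 1): TC = 41,750×$138.00 + (41,750/978.8)×380 + (978.8/2)×0.24×$138.00 = $5,793,917.55.
EOQ at $126.10 = 1023.9 (feasible in tier 2): TC = 41,750×$126.10 + (41,750/1023.9)×380 + (1023.9/2)×0.24×$126.10 = $5,295,663.33.
EOQ at $117.10 = 1062.6 < 1400, so use break Q=1400: TC = 41,750×$117.10 + (41,750/1400.0)×380 + (1400.0/2)×0.24×$117.10 = $4,919,929.94.
Lowest total cost among the candidates is at Q = 1400.0.

TC* ≈ $4,919,930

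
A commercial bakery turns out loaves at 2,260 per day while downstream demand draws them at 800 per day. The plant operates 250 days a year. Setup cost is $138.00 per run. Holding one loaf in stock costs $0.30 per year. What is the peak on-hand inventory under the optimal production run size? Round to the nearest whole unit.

I_max ≈ 10,903 loaves

Annual demand D = 800 × 250 = 200,000.
Production build-up factor (1 − d/p) = 1 − 800/2,260 = 0.6460.
Q* = √(2DS / (H(1 − d/p))) = √(2 × 200,000 × 138 / (0.3 × 0.6460)).
= √(55,200,000 / 0.1938) ≈ 16876.668.
Maximum inventory = Q*(1 − d/p) = 16876.668 × 0.6460 ≈ 10902.626.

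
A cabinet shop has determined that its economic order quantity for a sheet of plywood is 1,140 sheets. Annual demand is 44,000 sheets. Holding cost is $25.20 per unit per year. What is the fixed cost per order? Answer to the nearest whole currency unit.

S ≈ $372

Squaring Q* = √(2DS/H) gives Q*² = 2DS/H.
From Q* = √(2DS/H): S = Q*²H / (2D) = 1,140² × 25.2 / (2 × 44,000) = 372.1582.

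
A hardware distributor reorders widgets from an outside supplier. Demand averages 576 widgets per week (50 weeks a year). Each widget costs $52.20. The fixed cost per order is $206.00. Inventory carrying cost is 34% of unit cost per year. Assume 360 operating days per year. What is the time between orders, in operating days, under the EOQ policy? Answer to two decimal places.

T ≈ 10.22 days

Annual demand D = 576 × 50 = 28,800.
Holding cost H = 0.34 × $52.20 = $17.7480 per unit per year.
EOQ = √(2DS/H) = √(2 × 28,800 × 206 / 17.748) ≈ 817.66.
Cycle time = Q*/D × 360 = 817.66 / 28,800 × 360 ≈ 10.221 days.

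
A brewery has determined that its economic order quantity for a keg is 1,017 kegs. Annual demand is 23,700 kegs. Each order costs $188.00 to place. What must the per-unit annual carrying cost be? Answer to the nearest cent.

H ≈ $8.62

The basic EOQ model gives Q* = √(2DS/H); rearrange for the unknown.
From Q* = √(2DS/H): H = 2DS / Q*² = 2 × 23,700 × 188 / 1,017² = 8.6158.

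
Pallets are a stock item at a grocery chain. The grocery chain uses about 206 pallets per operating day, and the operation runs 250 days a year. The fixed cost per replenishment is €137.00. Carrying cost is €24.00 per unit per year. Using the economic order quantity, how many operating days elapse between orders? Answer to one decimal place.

T ≈ 3.7 days

Annual demand D = 206 × 250 = 51,500.
Q* = √(2DS/H) = √(2 × 51,500 × 137 / 24) ≈ 766.78.
Cycle time = Q*/D × 250 = 766.78 / 51,500 × 250 ≈ 3.722 days.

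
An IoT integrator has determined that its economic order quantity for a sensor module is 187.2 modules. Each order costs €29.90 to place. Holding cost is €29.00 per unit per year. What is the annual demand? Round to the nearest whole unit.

The basic EOQ model gives Q* = √(2DS/H); rearrange for the unknown.
From Q* = √(2DS/H): D = Q*²H / (2S) = 187.2² × 29 / (2 × 29.9) = 16994.504.

D ≈ 16,995 modules per year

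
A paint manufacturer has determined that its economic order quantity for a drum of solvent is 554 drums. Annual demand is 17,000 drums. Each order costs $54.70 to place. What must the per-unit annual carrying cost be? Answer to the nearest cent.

Invert the EOQ relation Q*² = 2DS/H.
From Q* = √(2DS/H): H = 2DS / Q*² = 2 × 17,000 × 54.7 / 554² = 6.0596.

H ≈ $6.06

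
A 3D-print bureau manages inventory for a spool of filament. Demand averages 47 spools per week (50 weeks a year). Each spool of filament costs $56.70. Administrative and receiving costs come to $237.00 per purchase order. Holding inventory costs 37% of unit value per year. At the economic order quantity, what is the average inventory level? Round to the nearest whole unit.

Average inventory ≈ 115 spools

Annual demand D = 47 × 50 = 2,350.
Holding cost H = 0.37 × $56.70 = $20.9790 per unit per year.
The optimal lot size = √(2DS/H) = √(2 × 2,350 × 237 / 20.979) ≈ 230.43.
Average inventory = Q*/2 ≈ 230.43 / 2 = 115.213.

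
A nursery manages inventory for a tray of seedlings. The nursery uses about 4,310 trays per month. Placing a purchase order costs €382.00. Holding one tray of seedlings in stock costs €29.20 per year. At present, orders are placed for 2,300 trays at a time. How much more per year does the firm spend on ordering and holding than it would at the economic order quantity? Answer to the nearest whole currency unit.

Extra cost ≈ €8,202 per year

Annual demand D = 4,310 × 12 = 51,720.
EOQ = √(2DS/H) = √(2 × 51,720 × 382 / 29.2) ≈ 1163.28.
Cost at Q* = (D/Q*)S + (Q*/2)H = √(2DSH) ≈ €33,967.80.
Cost at Q = 2,300: (51,720/2,300)×382 + (2,300/2)×29.2 = €8,590.02 + €33,580.00 = €42,170.02.
Excess = €42,170.02 − €33,967.80 = €8,202.22.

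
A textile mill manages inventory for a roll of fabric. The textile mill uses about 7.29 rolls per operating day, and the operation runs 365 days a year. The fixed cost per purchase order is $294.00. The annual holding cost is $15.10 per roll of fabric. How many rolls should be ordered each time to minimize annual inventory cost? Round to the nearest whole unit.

Annual demand D = 7.29 × 365 = 2,660.85.
EOQ = √(2DS / H) = √(2 × 2,660.85 × 294 / 15.1).
= √(1,564,579.8 / 15.1) = √103,614.5563 ≈ 321.892.

Q* ≈ 322 rolls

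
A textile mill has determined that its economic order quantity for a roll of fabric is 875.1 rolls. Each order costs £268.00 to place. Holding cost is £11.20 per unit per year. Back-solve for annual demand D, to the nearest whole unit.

D ≈ 16,002 rolls per year

The basic EOQ model gives Q* = √(2DS/H); rearrange for the unknown.
From Q* = √(2DS/H): D = Q*²H / (2S) = 875.1² × 11.2 / (2 × 268) = 16001.791.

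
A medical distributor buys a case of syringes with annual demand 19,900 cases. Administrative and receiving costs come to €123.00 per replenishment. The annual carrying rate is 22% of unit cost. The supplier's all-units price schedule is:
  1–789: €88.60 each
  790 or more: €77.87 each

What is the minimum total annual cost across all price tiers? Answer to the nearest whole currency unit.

TC* ≈ €1,559,478

Holding cost per unit per year at price C is H = 0.22·C.
Evaluate total cost at each tier's feasible EOQ or, if the EOQ is below the tier, at the tier's minimum quantity.
EOQ at €88.60 = 501.1 (feasible in tier 1): TC = 19,900×€88.60 + (19,900/501.1)×123 + (501.1/2)×0.22×€88.60 = €1,772,908.37.
EOQ at €77.87 = 534.6 < 790, so use break Q=790: TC = 19,900×€77.87 + (19,900/790.0)×123 + (790.0/2)×0.22×€77.87 = €1,559,478.26.
Lowest total cost among the candidates is at Q = 790.0.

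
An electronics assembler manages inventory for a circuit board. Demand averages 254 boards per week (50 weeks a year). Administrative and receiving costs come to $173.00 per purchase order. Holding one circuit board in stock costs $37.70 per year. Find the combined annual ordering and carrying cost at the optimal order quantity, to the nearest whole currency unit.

Annual demand D = 254 × 50 = 12,700.
EOQ = √(2DS/H) = √(2 × 12,700 × 173 / 37.7) ≈ 341.40.
At Q*, ordering cost (D/Q*)S equals holding cost (Q*/2)H, each = √(DSH/2).
Minimum total = √(2DSH) = √(2 × 12,700 × 173 × 37.7) ≈ 12870.949.

TC* ≈ $12,871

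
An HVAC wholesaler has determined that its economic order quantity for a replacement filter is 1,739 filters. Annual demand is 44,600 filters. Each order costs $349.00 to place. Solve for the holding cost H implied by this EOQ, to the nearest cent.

H ≈ $10.29

Invert the EOQ relation Q*² = 2DS/H.
From Q* = √(2DS/H): H = 2DS / Q*² = 2 × 44,600 × 349 / 1,739² = 10.2942.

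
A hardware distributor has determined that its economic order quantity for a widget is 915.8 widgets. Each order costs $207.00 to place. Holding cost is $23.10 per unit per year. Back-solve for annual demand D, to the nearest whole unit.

Invert the EOQ relation Q*² = 2DS/H.
From Q* = √(2DS/H): D = Q*²H / (2S) = 915.8² × 23.1 / (2 × 207) = 46796.451.

D ≈ 46,796 widgets per year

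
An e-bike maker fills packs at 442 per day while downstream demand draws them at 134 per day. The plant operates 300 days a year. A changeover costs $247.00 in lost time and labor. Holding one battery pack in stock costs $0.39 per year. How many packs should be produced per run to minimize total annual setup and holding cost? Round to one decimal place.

Q* ≈ 8,548.3 packs

Annual demand D = 134 × 300 = 40,200.
Production build-up factor (1 − d/p) = 1 − 134/442 = 0.6968.
Q* = √(2DS / (H(1 − d/p))) = √(2 × 40,200 × 247 / (0.39 × 0.6968)).
= √(19,858,800 / 0.2718) ≈ 8548.304.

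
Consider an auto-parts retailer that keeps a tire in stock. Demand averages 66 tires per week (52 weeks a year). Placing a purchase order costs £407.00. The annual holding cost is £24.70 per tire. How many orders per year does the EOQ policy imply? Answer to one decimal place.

Annual demand D = 66 × 52 = 3,432.
Q* = √(2DS/H) = √(2 × 3,432 × 407 / 24.7) ≈ 336.31.
Orders per year = D / Q* = 3,432 / 336.31 ≈ 10.205.

N ≈ 10.2 orders per year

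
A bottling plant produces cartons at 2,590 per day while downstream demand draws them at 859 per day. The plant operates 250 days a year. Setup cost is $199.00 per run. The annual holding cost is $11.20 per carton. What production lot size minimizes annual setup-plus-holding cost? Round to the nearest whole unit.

Annual demand D = 859 × 250 = 214,750.
Production build-up factor (1 − d/p) = 1 − 859/2,590 = 0.6683.
Q* = √(2DS / (H(1 − d/p))) = √(2 × 214,750 × 199 / (11.2 × 0.6683)).
= √(85,470,500 / 7.4854) ≈ 3379.095.

Q* ≈ 3,379 cartons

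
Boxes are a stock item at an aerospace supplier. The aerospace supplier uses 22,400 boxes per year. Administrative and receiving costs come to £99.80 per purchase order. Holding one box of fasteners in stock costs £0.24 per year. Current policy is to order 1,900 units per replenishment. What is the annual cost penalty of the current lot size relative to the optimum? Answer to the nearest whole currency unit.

EOQ = √(2DS/H) = √(2 × 22,400 × 99.8 / 0.24) ≈ 4316.17.
Cost at Q* = (D/Q*)S + (Q*/2)H = √(2DSH) ≈ £1,035.88.
Cost at Q = 1,900: (22,400/1,900)×99.8 + (1,900/2)×0.24 = £1,176.59 + £228.00 = £1,404.59.
Excess = £1,404.59 − £1,035.88 = £368.71.

Extra cost ≈ £369 per year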